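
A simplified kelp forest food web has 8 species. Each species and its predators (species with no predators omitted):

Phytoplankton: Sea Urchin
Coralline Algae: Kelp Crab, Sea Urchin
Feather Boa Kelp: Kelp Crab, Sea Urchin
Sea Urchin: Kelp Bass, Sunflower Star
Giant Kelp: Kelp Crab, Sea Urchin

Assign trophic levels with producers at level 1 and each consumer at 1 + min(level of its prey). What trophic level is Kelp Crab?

Coralline Algae is a producer → level 1.
Kelp Crab eats Coralline Algae → level 2.

Trophic level 2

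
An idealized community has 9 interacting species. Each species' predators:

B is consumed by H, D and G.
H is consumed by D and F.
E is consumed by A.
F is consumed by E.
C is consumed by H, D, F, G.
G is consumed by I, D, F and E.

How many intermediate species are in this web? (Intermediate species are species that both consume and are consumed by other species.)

4

Intermediate species (has both prey and predators): G, H, F, E.
Count: 4.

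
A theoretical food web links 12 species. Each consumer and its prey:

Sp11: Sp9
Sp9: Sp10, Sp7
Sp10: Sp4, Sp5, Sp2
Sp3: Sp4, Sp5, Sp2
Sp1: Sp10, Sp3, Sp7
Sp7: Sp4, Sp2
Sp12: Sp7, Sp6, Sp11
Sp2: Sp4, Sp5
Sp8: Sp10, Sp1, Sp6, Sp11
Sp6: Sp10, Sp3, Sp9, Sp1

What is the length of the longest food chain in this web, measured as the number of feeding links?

5 links

One longest chain: Sp4 → Sp2 → Sp10 → Sp9 → Sp6 → Sp12.
It has 6 species and 5 links.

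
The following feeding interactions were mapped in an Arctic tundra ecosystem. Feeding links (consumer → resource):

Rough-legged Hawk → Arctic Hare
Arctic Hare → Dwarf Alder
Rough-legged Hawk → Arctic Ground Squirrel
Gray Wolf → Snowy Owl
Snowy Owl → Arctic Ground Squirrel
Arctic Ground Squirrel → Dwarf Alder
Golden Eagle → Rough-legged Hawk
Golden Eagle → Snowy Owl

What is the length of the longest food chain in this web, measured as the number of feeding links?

One longest chain: Dwarf Alder → Arctic Ground Squirrel → Snowy Owl → Gray Wolf.
It has 4 species and 3 links.

3 links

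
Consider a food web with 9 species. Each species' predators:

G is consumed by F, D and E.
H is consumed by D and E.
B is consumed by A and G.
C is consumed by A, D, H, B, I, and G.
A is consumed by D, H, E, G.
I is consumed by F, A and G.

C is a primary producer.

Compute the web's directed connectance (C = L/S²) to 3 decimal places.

The web has S = 9 species and L = 20 feeding links.
C = L / S² = 20 / 81 = 0.2469 ≈ 0.247.

C = 0.247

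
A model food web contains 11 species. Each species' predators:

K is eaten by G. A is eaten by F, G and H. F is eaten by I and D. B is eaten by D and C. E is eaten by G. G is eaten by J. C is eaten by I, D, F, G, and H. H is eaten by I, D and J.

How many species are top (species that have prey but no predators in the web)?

Top species (has prey, but nothing eats it): I, D, J.
Count: 3.

3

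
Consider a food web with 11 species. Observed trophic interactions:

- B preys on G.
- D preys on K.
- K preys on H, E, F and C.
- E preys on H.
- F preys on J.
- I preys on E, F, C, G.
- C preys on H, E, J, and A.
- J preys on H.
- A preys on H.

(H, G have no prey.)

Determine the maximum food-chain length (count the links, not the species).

4 links

One longest chain: H → J → C → K → D.
It has 5 species and 4 links.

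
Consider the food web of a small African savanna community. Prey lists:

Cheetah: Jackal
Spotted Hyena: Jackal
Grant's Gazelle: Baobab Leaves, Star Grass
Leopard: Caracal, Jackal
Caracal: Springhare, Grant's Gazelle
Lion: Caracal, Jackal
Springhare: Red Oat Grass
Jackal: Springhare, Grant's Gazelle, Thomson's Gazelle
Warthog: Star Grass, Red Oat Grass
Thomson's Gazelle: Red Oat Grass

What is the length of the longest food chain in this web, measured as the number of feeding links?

3 links

One longest chain: Red Oat Grass → Springhare → Jackal → Leopard.
It has 4 species and 3 links.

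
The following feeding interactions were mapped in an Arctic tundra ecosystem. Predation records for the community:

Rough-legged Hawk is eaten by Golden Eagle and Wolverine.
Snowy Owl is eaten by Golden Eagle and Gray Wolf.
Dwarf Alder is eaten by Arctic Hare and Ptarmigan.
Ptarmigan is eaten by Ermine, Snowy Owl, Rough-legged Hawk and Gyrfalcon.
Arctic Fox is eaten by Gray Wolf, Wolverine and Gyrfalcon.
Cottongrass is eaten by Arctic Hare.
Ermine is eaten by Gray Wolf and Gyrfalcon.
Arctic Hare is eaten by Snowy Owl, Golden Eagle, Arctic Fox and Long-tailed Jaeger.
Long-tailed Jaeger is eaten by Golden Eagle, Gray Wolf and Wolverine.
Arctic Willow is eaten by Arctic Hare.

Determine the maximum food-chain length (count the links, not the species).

One longest chain: Dwarf Alder → Ptarmigan → Ermine → Gyrfalcon.
It has 4 species and 3 links.

3 links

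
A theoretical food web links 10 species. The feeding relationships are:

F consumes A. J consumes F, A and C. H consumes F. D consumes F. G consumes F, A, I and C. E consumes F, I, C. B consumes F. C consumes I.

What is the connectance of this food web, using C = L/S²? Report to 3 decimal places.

C = 0.150

The web has S = 10 species and L = 15 feeding links.
C = L / S² = 15 / 100 = 0.1500 ≈ 0.150.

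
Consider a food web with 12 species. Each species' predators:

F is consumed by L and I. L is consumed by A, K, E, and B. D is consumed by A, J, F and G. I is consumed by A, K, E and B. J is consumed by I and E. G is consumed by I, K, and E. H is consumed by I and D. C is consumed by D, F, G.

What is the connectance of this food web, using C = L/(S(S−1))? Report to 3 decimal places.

The web has S = 12 species and L = 24 feeding links.
C = L / (S(S−1)) = 24 / 132 = 0.1818 ≈ 0.182.

C = 0.182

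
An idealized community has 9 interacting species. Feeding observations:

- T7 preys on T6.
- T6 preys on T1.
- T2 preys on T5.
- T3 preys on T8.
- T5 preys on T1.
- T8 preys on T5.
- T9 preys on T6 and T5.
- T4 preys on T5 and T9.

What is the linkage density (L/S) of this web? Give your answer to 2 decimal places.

There are L = 10 links among S = 9 species.
L/S = 10/9 = 1.1111 ≈ 1.11.

L/S = 1.11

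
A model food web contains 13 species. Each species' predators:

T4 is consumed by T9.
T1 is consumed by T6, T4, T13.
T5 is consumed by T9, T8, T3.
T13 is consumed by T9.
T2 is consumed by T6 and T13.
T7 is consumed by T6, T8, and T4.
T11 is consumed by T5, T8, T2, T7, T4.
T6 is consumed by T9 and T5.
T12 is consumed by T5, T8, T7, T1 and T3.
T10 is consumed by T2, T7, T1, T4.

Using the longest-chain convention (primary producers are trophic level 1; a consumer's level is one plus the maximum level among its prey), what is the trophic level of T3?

Trophic level 5

T10 is a producer → level 1.
T1 eats T10 (level 1); other prey at levels: T12 1 → level 2.
T6 eats T1 (level 2); other prey at levels: T2 2, T7 2 → level 3.
T5 eats T6 (level 3); other prey at levels: T12 1, T11 1 → level 4.
T3 eats T5 (level 4); other prey at levels: T12 1 → level 5.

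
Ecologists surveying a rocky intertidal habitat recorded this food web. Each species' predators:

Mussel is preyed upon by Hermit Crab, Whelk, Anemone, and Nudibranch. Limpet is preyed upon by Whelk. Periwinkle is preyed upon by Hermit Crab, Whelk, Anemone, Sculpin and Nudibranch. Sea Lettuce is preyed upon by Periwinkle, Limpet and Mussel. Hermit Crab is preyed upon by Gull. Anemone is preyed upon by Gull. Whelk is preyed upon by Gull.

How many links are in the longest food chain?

One longest chain: Sea Lettuce → Periwinkle → Hermit Crab → Gull.
It has 4 species and 3 links.

3 links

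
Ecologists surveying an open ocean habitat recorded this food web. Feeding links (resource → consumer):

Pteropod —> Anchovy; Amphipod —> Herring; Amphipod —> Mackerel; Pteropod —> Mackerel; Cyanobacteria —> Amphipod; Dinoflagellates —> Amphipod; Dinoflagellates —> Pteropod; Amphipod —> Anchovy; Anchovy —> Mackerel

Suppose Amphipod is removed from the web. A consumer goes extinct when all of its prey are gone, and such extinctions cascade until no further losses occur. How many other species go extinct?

1

Remove Amphipod.
Round 1: Herring (all prey gone) → extinct.
No further losses. Total secondary extinctions: 1.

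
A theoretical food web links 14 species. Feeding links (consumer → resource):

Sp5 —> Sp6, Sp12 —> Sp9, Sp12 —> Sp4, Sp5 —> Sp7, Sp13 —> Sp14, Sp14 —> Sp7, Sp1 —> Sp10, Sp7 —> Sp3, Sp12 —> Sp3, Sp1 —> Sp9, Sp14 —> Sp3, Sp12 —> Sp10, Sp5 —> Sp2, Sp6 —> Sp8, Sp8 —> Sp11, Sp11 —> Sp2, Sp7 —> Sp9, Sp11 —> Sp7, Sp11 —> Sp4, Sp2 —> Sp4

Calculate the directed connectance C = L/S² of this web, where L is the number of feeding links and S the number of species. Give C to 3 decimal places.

The web has S = 14 species and L = 20 feeding links.
C = L / S² = 20 / 196 = 0.1020 ≈ 0.102.

C = 0.102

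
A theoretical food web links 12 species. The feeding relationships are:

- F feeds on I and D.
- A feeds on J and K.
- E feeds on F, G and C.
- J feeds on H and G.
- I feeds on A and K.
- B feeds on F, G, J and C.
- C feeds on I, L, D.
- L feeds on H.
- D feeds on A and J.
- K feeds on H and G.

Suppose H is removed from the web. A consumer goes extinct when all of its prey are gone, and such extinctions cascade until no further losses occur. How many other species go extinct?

Remove H.
Round 1: L (all prey gone) → extinct.
No further losses. Total secondary extinctions: 1.

1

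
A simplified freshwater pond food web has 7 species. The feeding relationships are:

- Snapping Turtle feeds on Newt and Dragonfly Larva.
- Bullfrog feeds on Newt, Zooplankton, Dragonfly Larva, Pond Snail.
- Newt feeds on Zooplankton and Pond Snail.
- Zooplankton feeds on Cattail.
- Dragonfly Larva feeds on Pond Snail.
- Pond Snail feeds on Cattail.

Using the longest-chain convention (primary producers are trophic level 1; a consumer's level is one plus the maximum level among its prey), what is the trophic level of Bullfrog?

Trophic level 4

Cattail is a producer → level 1.
Pond Snail eats Cattail → level 2.
Dragonfly Larva eats Pond Snail → level 3.
Bullfrog eats Dragonfly Larva (level 3); other prey at levels: Pond Snail 2, Zooplankton 2, Newt 3 → level 4.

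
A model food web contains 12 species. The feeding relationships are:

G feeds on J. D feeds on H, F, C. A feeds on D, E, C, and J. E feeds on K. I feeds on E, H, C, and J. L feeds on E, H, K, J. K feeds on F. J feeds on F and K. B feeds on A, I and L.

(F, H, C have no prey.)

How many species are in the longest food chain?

5 species

One longest chain: F → K → E → L → B.
It has 5 species and 4 links.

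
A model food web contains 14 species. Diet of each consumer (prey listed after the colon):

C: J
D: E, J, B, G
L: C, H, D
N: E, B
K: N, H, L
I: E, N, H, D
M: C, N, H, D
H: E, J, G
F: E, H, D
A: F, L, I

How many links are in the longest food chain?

3 links

One longest chain: E → H → F → A.
It has 4 species and 3 links.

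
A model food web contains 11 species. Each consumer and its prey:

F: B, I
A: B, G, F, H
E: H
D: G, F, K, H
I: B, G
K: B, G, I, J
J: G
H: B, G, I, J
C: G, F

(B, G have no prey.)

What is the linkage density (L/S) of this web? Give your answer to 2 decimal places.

There are L = 24 links among S = 11 species.
L/S = 24/11 = 2.1818 ≈ 2.18.

L/S = 2.18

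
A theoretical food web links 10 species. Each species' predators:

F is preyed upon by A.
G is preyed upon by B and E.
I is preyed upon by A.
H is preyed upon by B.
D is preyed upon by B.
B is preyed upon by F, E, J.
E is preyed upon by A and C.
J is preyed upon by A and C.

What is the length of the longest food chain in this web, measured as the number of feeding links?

3 links

One longest chain: G → B → E → C.
It has 4 species and 3 links.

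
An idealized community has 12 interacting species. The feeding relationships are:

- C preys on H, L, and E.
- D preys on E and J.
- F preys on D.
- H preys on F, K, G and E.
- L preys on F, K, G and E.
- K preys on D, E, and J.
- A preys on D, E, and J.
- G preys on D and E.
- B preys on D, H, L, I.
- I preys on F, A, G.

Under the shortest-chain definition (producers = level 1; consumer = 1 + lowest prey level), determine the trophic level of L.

E is a producer → level 1.
L eats E → level 2.

Trophic level 2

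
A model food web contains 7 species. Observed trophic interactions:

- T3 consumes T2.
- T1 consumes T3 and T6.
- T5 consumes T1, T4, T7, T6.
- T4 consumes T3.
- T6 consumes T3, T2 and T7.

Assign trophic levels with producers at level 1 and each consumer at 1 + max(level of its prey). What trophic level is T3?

Trophic level 2

T2 is a producer → level 1.
T3 eats T2 → level 2.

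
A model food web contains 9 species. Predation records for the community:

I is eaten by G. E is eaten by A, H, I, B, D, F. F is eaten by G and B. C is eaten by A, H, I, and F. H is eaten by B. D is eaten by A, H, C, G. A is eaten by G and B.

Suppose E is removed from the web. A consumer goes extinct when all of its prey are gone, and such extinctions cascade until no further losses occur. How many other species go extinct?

8

Remove E.
Round 1: D (all prey gone) → extinct.
Round 2: C (all prey gone) → extinct.
Round 3: F (all prey gone), I (all prey gone), H (all prey gone), A (all prey gone) → extinct.
Round 4: G (all prey gone), B (all prey gone) → extinct.
No further losses. Total secondary extinctions: 8.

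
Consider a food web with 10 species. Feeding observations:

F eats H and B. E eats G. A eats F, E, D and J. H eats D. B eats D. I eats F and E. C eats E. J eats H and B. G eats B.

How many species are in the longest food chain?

5 species

One longest chain: D → B → G → E → C.
It has 5 species and 4 links.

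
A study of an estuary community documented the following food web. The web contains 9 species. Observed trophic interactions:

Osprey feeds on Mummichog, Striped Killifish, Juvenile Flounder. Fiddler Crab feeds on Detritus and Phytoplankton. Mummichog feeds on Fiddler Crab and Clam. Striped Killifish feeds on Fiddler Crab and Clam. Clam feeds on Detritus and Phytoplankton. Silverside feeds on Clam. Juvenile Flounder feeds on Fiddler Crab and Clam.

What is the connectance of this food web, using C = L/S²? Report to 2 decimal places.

C = 0.17

The web has S = 9 species and L = 14 feeding links.
C = L / S² = 14 / 81 = 0.1728 ≈ 0.17.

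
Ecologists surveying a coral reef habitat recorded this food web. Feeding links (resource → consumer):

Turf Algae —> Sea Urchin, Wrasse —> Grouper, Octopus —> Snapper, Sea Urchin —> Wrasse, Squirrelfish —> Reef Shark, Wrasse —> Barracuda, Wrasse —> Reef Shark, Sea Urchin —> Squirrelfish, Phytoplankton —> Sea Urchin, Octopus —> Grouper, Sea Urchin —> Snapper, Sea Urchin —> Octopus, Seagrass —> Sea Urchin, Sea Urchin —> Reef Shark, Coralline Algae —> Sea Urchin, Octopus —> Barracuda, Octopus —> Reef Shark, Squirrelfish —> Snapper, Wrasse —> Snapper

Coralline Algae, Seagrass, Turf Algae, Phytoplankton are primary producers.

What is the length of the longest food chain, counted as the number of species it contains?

One longest chain: Coralline Algae → Sea Urchin → Octopus → Barracuda.
It has 4 species and 3 links.

4 species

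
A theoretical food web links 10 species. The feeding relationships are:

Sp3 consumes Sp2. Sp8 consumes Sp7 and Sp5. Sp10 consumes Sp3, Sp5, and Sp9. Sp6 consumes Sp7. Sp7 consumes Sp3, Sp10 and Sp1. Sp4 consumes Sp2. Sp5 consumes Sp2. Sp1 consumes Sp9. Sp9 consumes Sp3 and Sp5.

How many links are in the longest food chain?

One longest chain: Sp2 → Sp5 → Sp9 → Sp10 → Sp7 → Sp8.
It has 6 species and 5 links.

5 links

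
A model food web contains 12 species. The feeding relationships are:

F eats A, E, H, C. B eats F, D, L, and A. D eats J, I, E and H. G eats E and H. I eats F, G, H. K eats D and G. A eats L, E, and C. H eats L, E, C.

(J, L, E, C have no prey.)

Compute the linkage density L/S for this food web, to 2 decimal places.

There are L = 25 links among S = 12 species.
L/S = 25/12 = 2.0833 ≈ 2.08.

L/S = 2.08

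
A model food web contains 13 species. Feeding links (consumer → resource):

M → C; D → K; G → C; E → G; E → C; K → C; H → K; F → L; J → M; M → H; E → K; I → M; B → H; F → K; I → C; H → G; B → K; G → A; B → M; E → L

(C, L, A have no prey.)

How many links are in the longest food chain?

4 links

One longest chain: C → G → H → M → J.
It has 5 species and 4 links.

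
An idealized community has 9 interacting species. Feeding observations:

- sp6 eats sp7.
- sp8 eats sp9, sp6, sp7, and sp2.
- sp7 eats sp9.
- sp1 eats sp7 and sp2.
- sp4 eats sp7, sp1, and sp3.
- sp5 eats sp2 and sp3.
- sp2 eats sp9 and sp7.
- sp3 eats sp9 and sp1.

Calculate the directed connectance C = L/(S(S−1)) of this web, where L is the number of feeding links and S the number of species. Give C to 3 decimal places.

The web has S = 9 species and L = 17 feeding links.
C = L / (S(S−1)) = 17 / 72 = 0.2361 ≈ 0.236.

C = 0.236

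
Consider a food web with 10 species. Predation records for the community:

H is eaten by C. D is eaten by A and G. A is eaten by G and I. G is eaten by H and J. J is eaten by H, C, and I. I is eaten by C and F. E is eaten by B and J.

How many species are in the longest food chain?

6 species

One longest chain: D → A → G → J → I → F.
It has 6 species and 5 links.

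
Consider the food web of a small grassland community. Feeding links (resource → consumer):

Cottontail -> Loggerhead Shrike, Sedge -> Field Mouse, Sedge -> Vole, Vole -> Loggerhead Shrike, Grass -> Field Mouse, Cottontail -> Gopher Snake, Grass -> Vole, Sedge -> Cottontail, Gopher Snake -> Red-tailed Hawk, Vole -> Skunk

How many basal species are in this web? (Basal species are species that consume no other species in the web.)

2

Basal species (no prey listed): Sedge, Grass.
Count: 2.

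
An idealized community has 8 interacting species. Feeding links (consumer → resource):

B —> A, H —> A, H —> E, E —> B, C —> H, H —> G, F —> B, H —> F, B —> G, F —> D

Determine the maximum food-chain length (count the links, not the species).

4 links

One longest chain: A → B → E → H → C.
It has 5 species and 4 links.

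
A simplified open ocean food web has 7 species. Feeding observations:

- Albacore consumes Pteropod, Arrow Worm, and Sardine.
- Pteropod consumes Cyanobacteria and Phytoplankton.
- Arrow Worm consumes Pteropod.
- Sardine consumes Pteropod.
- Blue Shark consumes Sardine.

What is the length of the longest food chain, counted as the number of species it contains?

4 species

One longest chain: Phytoplankton → Pteropod → Sardine → Blue Shark.
It has 4 species and 3 links.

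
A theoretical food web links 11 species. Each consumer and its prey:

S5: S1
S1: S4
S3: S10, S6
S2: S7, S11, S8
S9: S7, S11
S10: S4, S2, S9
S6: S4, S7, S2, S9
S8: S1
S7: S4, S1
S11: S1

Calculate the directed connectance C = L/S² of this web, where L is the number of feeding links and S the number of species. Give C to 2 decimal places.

The web has S = 11 species and L = 20 feeding links.
C = L / S² = 20 / 121 = 0.1653 ≈ 0.17.

C = 0.17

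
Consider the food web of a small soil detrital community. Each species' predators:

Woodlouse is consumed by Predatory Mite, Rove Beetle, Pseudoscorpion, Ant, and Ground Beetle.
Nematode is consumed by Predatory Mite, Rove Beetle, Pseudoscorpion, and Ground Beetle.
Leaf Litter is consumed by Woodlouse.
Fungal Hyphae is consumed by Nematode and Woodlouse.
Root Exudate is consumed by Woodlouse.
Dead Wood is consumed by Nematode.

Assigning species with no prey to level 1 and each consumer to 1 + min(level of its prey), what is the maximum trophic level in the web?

3

Basal resources (level 1): Leaf Litter, Fungal Hyphae, Dead Wood, Root Exudate.
Following each consumer down to its lowest-level prey: Leaf Litter → Woodlouse → Pseudoscorpion (levels 1 through 3).
All prey of Pseudoscorpion (Woodlouse 2, Nematode 2) are at level 2 or above, so Pseudoscorpion is at level 1 + 2 = 3.
Every consumer has at least one prey at level 2 or below, so none exceeds level 3.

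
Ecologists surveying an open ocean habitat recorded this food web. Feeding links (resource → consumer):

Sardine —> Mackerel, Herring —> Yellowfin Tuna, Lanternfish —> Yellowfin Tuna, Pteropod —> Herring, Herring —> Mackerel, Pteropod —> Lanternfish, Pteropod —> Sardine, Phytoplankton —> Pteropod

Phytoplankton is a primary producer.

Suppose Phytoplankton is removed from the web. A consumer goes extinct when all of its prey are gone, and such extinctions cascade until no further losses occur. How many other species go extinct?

6

Remove Phytoplankton.
Round 1: Pteropod (all prey gone) → extinct.
Round 2: Sardine (all prey gone), Herring (all prey gone), Lanternfish (all prey gone) → extinct.
Round 3: Mackerel (all prey gone), Yellowfin Tuna (all prey gone) → extinct.
No further losses. Total secondary extinctions: 6.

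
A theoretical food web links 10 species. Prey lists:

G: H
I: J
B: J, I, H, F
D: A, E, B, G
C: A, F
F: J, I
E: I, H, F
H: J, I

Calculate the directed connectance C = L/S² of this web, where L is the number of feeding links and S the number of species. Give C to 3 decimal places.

C = 0.190

The web has S = 10 species and L = 19 feeding links.
C = L / S² = 19 / 100 = 0.1900 ≈ 0.190.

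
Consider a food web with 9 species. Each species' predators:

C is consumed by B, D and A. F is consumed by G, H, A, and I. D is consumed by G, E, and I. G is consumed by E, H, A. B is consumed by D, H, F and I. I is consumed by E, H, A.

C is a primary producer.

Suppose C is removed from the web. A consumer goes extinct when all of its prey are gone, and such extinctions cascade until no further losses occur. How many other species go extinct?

Remove C.
Round 1: B (all prey gone) → extinct.
Round 2: F (all prey gone), D (all prey gone) → extinct.
Round 3: G (all prey gone), I (all prey gone) → extinct.
Round 4: A (all prey gone), E (all prey gone), H (all prey gone) → extinct.
No further losses. Total secondary extinctions: 8.

8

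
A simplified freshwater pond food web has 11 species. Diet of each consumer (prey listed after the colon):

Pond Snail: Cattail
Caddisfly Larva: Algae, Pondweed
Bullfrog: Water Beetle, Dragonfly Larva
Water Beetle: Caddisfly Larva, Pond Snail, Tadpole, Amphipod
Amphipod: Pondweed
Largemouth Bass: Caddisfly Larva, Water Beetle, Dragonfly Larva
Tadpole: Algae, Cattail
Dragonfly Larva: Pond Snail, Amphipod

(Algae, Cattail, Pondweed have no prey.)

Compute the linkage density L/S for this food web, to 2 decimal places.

There are L = 17 links among S = 11 species.
L/S = 17/11 = 1.5455 ≈ 1.55.

L/S = 1.55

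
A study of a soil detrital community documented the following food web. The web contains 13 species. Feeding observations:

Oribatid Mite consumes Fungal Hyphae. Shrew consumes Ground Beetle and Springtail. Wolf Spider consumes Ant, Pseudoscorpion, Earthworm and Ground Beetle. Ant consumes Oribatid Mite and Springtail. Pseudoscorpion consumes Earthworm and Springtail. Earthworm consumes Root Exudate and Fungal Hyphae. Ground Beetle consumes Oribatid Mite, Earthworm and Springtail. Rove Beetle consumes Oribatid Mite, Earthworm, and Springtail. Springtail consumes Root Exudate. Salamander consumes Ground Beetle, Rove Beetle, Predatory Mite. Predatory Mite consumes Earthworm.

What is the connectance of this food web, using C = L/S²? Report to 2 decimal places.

C = 0.14

The web has S = 13 species and L = 24 feeding links.
C = L / S² = 24 / 169 = 0.1420 ≈ 0.14.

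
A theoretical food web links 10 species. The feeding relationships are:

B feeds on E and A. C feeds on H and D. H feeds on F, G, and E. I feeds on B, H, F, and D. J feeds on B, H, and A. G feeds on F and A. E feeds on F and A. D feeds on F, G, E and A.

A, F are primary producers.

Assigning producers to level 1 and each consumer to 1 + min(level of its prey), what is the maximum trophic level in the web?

3

Producers (level 1): A, F.
Following each consumer down to its lowest-level prey: F → H → C (levels 1 through 3).
All prey of C (H 2, D 2) are at level 2 or above, so C is at level 1 + 2 = 3.
Every consumer has at least one prey at level 2 or below, so none exceeds level 3.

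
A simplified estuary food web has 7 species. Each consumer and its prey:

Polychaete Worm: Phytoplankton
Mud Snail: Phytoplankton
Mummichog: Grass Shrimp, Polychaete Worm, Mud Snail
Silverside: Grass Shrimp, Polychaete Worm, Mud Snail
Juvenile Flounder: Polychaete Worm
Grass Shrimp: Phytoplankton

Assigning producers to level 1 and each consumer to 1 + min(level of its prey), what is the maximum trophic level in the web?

3

Producers (level 1): Phytoplankton.
Following each consumer down to its lowest-level prey: Phytoplankton → Polychaete Worm → Juvenile Flounder (levels 1 through 3).
All prey of Juvenile Flounder (Polychaete Worm 2) are at level 2 or above, so Juvenile Flounder is at level 1 + 2 = 3.
Every consumer has at least one prey at level 2 or below, so none exceeds level 3.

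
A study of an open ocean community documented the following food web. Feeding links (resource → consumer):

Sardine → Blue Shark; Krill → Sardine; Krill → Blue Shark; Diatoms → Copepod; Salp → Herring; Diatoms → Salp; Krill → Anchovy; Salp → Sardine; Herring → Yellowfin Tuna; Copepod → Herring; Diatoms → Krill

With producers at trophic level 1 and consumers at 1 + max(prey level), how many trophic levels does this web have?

Producers (level 1): Diatoms.
Diatoms → Salp → Sardine → Blue Shark gives Blue Shark level 4.
No species has a prey at level 4, so no species reaches level 5.

4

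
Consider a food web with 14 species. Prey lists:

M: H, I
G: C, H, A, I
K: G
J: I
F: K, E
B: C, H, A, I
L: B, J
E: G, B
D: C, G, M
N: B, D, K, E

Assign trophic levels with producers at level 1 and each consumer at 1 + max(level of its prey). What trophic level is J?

I is a producer → level 1.
J eats I → level 2.

Trophic level 2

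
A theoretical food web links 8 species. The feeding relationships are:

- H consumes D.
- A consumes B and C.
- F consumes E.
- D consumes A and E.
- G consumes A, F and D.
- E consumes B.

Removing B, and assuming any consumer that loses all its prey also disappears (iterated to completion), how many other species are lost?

Remove B.
Round 1: E (all prey gone) → extinct.
Round 2: F (all prey gone) → extinct.
No further losses. Total secondary extinctions: 2.

2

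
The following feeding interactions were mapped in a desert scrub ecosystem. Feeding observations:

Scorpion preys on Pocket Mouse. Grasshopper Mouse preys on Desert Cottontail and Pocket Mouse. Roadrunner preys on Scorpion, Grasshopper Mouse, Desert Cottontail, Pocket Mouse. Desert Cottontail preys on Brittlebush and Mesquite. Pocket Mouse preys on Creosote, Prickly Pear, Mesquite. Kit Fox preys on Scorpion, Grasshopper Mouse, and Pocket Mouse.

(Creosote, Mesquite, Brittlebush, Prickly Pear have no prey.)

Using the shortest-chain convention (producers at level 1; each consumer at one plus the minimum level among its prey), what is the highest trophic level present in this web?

Producers (level 1): Creosote, Mesquite, Brittlebush, Prickly Pear.
Following each consumer down to its lowest-level prey: Mesquite → Desert Cottontail → Grasshopper Mouse (levels 1 through 3).
All prey of Grasshopper Mouse (Desert Cottontail 2, Pocket Mouse 2) are at level 2 or above, so Grasshopper Mouse is at level 1 + 2 = 3.
Every consumer has at least one prey at level 2 or below, so none exceeds level 3.

3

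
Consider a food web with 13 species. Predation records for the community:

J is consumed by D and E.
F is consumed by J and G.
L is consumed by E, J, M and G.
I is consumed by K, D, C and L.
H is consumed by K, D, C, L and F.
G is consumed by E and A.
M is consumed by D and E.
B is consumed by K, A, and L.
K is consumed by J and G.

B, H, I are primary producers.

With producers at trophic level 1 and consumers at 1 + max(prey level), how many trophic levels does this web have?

Producers (level 1): B, H, I.
B → L → M → D gives D level 4.
No species has a prey at level 4, so no species reaches level 5.

4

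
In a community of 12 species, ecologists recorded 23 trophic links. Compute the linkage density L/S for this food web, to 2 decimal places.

L/S = 1.92

There are L = 23 links among S = 12 species.
L/S = 23/12 = 1.9167 ≈ 1.92.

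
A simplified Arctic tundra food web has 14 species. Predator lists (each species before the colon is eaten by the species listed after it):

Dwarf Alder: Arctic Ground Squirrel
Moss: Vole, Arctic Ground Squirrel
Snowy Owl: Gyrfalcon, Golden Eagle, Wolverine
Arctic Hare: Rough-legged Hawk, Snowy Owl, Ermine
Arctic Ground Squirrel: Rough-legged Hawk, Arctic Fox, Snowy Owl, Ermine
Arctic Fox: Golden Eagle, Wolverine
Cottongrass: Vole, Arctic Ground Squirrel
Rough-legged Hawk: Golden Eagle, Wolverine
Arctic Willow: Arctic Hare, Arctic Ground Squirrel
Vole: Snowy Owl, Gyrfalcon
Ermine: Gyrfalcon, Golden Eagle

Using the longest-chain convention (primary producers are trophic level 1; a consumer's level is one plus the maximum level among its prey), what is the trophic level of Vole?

Moss is a producer → level 1.
Vole eats Moss (level 1); other prey at levels: Cottongrass 1 → level 2.

Trophic level 2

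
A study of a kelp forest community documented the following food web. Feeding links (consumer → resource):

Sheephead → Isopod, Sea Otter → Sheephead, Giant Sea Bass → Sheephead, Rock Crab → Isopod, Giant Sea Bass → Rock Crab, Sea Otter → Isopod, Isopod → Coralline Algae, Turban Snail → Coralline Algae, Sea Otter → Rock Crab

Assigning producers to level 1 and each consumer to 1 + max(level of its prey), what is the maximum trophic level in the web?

4

Producers (level 1): Coralline Algae.
Coralline Algae → Isopod → Rock Crab → Sea Otter gives Sea Otter level 4.
No species has a prey at level 4, so no species reaches level 5.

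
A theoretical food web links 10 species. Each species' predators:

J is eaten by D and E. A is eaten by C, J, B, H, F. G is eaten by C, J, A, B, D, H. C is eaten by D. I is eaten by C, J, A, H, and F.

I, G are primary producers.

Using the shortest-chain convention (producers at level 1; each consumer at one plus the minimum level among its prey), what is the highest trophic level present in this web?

3

Producers (level 1): I, G.
Following each consumer down to its lowest-level prey: I → J → E (levels 1 through 3).
All prey of E (J 2) are at level 2 or above, so E is at level 1 + 2 = 3.
Every consumer has at least one prey at level 2 or below, so none exceeds level 3.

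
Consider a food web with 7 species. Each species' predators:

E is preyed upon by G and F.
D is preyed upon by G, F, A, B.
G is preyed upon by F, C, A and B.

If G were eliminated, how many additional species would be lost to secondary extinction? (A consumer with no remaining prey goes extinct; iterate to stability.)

Remove G.
Round 1: C (all prey gone) → extinct.
No further losses. Total secondary extinctions: 1.

1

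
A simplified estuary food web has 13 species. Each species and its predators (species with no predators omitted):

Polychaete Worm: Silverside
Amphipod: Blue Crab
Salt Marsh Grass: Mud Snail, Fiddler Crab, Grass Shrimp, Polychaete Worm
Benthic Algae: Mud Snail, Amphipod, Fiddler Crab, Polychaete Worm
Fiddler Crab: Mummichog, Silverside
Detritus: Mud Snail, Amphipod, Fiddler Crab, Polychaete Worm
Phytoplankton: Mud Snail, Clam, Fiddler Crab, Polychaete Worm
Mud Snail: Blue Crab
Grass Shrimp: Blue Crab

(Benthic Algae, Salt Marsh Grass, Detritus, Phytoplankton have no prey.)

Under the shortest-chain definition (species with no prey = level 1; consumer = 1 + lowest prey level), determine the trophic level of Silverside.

Benthic Algae has no prey (basal) → level 1.
Polychaete Worm eats Benthic Algae → level 2.
Silverside eats Polychaete Worm → level 3.
No prey of Silverside is below level 2, so 3 is the minimum.

Trophic level 3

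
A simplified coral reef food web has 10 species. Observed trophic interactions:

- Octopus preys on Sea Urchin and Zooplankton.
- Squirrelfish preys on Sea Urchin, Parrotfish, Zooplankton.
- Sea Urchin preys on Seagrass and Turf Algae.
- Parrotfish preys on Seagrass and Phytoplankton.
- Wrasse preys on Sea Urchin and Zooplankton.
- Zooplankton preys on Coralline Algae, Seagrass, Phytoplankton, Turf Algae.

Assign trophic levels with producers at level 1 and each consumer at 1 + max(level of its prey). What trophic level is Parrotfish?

Trophic level 2

Phytoplankton is a producer → level 1.
Parrotfish eats Phytoplankton (level 1); other prey at levels: Seagrass 1 → level 2.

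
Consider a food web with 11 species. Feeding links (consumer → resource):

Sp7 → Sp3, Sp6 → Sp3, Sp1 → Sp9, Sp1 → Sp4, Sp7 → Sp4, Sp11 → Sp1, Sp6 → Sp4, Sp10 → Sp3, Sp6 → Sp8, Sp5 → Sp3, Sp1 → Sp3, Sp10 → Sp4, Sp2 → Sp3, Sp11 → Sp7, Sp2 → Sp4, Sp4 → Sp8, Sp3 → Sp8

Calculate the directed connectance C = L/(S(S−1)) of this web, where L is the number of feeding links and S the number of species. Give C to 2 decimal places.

The web has S = 11 species and L = 17 feeding links.
C = L / (S(S−1)) = 17 / 110 = 0.1545 ≈ 0.15.

C = 0.15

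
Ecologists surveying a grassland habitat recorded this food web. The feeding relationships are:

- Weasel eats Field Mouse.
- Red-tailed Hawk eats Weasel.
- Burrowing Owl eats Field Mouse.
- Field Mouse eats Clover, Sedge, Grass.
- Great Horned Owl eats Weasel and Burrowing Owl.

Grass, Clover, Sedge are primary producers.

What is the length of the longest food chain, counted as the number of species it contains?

4 species

One longest chain: Grass → Field Mouse → Weasel → Red-tailed Hawk.
It has 4 species and 3 links.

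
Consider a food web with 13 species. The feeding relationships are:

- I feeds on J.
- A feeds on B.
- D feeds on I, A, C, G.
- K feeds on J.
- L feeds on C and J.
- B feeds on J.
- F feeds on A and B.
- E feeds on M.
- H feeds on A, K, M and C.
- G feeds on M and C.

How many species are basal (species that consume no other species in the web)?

Basal species (no prey listed): M, J, C.
Count: 3.

3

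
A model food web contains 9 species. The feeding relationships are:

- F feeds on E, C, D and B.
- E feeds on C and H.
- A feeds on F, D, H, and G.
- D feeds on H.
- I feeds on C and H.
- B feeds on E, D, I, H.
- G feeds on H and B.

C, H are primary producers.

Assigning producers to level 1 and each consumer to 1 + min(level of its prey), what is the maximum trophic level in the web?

Producers (level 1): C, H.
Following each consumer down to its lowest-level prey: H → B (levels 1 through 2).
All prey of B (H 1, D 2, E 2, I 2) are at level 1 or above, so B is at level 1 + 1 = 2.
Every consumer has at least one prey at level 1 or below, so none exceeds level 2.

2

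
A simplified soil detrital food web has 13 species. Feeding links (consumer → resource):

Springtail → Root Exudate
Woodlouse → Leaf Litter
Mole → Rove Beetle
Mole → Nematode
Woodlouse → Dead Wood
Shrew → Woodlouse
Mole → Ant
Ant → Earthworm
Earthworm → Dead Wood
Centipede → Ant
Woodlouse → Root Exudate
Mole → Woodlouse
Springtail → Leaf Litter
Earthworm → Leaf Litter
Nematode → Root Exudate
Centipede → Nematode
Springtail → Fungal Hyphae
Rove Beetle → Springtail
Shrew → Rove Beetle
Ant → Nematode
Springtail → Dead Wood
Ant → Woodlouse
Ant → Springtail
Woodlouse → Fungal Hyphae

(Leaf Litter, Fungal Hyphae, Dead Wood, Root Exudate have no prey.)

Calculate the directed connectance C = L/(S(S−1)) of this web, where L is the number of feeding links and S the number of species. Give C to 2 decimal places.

The web has S = 13 species and L = 24 feeding links.
C = L / (S(S−1)) = 24 / 156 = 0.1538 ≈ 0.15.

C = 0.15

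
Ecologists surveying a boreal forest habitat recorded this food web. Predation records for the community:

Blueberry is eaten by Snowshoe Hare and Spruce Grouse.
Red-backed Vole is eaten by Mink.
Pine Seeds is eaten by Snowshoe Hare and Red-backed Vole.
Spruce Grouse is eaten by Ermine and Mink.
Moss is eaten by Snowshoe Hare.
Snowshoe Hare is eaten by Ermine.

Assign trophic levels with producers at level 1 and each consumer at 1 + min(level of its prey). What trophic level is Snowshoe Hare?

Trophic level 2

Blueberry is a producer → level 1.
Snowshoe Hare eats Blueberry → level 2.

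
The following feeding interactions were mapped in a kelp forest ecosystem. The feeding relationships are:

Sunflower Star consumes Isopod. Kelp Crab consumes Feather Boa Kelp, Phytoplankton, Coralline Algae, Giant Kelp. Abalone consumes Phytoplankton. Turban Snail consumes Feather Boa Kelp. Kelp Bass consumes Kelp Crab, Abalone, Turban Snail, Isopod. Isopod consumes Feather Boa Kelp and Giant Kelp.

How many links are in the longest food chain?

One longest chain: Giant Kelp → Isopod → Sunflower Star.
It has 3 species and 2 links.

2 links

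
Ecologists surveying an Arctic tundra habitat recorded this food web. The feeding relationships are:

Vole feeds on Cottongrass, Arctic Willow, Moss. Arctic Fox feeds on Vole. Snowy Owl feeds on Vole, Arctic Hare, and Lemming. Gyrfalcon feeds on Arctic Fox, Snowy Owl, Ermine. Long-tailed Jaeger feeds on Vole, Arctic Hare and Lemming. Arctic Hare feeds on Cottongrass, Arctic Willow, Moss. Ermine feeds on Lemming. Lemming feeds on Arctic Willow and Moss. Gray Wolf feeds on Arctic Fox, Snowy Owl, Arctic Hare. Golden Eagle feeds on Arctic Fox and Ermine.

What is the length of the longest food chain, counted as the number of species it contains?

One longest chain: Arctic Willow → Vole → Arctic Fox → Gyrfalcon.
It has 4 species and 3 links.

4 species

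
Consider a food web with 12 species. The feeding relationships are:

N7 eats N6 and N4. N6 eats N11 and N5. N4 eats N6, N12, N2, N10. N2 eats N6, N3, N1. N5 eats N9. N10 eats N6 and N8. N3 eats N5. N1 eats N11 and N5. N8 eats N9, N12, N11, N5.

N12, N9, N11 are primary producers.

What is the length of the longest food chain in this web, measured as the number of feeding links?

One longest chain: N9 → N5 → N8 → N10 → N4 → N7.
It has 6 species and 5 links.

5 links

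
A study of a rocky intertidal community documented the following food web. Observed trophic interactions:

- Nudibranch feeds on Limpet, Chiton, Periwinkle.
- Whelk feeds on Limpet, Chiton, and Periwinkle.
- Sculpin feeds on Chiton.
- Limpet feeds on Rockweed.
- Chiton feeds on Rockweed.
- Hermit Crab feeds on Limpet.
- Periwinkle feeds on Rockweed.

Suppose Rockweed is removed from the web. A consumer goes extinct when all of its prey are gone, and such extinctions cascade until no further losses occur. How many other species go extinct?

Remove Rockweed.
Round 1: Periwinkle (all prey gone), Chiton (all prey gone), Limpet (all prey gone) → extinct.
Round 2: Nudibranch (all prey gone), Whelk (all prey gone), Sculpin (all prey gone), Hermit Crab (all prey gone) → extinct.
No further losses. Total secondary extinctions: 7.

7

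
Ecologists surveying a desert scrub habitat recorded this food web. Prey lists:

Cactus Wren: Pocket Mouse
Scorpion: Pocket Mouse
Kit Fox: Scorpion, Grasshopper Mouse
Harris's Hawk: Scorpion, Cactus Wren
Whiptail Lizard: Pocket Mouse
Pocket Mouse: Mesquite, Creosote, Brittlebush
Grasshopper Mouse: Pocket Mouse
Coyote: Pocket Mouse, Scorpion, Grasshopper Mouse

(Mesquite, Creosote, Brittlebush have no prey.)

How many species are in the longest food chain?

One longest chain: Mesquite → Pocket Mouse → Scorpion → Coyote.
It has 4 species and 3 links.

4 species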